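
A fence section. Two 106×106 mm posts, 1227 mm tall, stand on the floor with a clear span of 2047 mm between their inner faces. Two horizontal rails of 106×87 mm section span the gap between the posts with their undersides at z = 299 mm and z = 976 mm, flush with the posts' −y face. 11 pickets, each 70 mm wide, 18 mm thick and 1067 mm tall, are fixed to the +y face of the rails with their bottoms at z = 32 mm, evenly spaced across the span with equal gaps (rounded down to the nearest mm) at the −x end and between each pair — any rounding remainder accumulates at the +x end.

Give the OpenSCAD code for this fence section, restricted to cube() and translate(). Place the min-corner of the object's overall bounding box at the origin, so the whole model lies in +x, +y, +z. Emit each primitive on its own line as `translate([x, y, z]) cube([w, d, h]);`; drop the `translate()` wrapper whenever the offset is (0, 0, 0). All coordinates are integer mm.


cube([106, 106, 1227]);
translate([2153, 0, 0]) cube([106, 106, 1227]);
translate([106, 0, 299]) cube([2047, 106, 87]);
translate([106, 0, 976]) cube([2047, 106, 87]);
translate([212, 106, 32]) cube([70, 18, 1067]);
translate([388, 106, 32]) cube([70, 18, 1067]);
translate([564, 106, 32]) cube([70, 18, 1067]);
translate([740, 106, 32]) cube([70, 18, 1067]);
translate([916, 106, 32]) cube([70, 18, 1067]);
translate([1092, 106, 32]) cube([70, 18, 1067]);
translate([1268, 106, 32]) cube([70, 18, 1067]);
translate([1444, 106, 32]) cube([70, 18, 1067]);
translate([1620, 106, 32]) cube([70, 18, 1067]);
translate([1796, 106, 32]) cube([70, 18, 1067]);
translate([1972, 106, 32]) cube([70, 18, 1067]);


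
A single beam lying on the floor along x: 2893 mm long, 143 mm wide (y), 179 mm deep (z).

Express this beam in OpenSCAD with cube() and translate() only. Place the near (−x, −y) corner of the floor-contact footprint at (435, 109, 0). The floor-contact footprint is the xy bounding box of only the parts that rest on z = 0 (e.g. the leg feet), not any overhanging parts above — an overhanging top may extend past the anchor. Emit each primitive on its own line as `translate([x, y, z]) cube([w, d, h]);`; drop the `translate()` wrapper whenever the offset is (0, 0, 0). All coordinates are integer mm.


translate([435, 109, 0]) cube([2893, 143, 179]);


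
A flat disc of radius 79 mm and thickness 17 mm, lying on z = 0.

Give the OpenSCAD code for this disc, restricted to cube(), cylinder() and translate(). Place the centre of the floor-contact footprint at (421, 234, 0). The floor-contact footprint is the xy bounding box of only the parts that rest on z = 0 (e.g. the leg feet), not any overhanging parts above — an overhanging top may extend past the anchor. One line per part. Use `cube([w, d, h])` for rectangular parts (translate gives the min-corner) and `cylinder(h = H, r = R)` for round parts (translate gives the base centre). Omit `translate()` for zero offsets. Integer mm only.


translate([421, 234, 0]) cylinder(h = 17, r = 79);


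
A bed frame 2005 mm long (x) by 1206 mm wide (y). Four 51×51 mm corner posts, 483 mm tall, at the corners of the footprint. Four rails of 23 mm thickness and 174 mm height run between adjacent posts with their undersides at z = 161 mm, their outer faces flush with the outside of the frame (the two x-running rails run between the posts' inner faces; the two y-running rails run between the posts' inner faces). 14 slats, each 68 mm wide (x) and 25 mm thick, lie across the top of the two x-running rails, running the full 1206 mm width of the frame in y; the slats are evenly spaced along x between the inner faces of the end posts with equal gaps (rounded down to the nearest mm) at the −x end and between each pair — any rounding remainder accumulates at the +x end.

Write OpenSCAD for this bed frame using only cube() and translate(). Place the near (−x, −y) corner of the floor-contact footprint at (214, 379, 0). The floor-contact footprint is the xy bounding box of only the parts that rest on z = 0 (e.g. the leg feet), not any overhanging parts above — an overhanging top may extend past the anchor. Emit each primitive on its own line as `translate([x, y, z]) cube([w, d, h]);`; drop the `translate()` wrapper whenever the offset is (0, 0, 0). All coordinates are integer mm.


// slat z = rail_z + rail_h = 161 + 174 = 335
// slat gap = ⌊(1903 − 14·68) / 15⌋ = 63
translate([214, 379, 0]) cube([51, 51, 483]);
translate([214, 1534, 0]) cube([51, 51, 483]);
translate([2168, 379, 0]) cube([51, 51, 483]);
translate([2168, 1534, 0]) cube([51, 51, 483]);
translate([265, 379, 161]) cube([1903, 23, 174]);
translate([265, 1562, 161]) cube([1903, 23, 174]);
translate([214, 430, 161]) cube([23, 1104, 174]);
translate([2196, 430, 161]) cube([23, 1104, 174]);
translate([328, 379, 335]) cube([68, 1206, 25]);
translate([459, 379, 335]) cube([68, 1206, 25]);
translate([590, 379, 335]) cube([68, 1206, 25]);
translate([721, 379, 335]) cube([68, 1206, 25]);
translate([852, 379, 335]) cube([68, 1206, 25]);
translate([983, 379, 335]) cube([68, 1206, 25]);
translate([1114, 379, 335]) cube([68, 1206, 25]);
translate([1245, 379, 335]) cube([68, 1206, 25]);
translate([1376, 379, 335]) cube([68, 1206, 25]);
translate([1507, 379, 335]) cube([68, 1206, 25]);
translate([1638, 379, 335]) cube([68, 1206, 25]);
translate([1769, 379, 335]) cube([68, 1206, 25]);
translate([1900, 379, 335]) cube([68, 1206, 25]);
translate([2031, 379, 335]) cube([68, 1206, 25]);


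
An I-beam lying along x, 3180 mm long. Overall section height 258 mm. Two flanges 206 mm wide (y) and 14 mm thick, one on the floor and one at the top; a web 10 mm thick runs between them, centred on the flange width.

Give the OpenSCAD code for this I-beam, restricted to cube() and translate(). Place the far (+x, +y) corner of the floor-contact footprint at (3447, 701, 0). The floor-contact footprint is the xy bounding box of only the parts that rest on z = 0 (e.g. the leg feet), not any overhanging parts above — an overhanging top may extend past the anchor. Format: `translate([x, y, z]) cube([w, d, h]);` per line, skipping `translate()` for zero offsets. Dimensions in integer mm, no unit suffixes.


translate([267, 495, 0]) cube([3180, 206, 14]);
translate([267, 593, 14]) cube([3180, 10, 230]);
translate([267, 495, 244]) cube([3180, 206, 14]);


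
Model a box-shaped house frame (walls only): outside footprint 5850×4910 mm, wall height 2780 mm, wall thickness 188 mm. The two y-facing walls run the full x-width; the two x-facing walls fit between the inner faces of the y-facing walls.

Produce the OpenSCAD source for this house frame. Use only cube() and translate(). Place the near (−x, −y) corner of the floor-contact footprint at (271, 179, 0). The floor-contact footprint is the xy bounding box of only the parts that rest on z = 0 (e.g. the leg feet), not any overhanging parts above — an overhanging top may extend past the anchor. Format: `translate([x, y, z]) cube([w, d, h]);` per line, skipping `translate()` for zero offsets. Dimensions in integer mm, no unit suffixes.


translate([271, 179, 0]) cube([5850, 188, 2780]);
translate([271, 4901, 0]) cube([5850, 188, 2780]);
translate([271, 367, 0]) cube([188, 4534, 2780]);
translate([5933, 367, 0]) cube([188, 4534, 2780]);


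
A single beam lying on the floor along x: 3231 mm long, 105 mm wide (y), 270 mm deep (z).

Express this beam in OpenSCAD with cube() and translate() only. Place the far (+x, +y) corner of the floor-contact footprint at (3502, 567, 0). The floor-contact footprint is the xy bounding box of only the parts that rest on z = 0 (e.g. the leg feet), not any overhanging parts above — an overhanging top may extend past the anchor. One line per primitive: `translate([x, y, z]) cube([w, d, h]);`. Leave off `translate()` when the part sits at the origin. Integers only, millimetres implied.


translate([271, 462, 0]) cube([3231, 105, 270]);


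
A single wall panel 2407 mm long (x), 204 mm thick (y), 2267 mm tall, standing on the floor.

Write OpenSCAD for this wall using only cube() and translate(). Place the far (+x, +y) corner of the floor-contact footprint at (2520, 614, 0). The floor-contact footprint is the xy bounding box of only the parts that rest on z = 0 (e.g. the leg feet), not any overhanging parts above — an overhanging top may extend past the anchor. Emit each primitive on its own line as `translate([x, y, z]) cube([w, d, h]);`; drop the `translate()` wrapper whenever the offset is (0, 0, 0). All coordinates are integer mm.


translate([113, 410, 0]) cube([2407, 204, 2267]);


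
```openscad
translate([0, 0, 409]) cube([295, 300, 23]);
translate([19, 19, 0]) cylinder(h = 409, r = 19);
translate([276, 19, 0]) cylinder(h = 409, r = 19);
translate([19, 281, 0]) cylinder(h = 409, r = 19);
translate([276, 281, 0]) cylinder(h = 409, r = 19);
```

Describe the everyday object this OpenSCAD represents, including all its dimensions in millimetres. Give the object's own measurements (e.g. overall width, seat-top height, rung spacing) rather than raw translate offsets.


A four-legged stool. The seat is a 295×300×23 mm slab whose top surface is at z = 432 mm; four round legs, each 38 mm in diameter, run from the floor (z = 0) to the underside of the seat, each leg's axis is inset half a diameter from the nearest pair of seat edges (so the leg's bounding box is flush with the corner).


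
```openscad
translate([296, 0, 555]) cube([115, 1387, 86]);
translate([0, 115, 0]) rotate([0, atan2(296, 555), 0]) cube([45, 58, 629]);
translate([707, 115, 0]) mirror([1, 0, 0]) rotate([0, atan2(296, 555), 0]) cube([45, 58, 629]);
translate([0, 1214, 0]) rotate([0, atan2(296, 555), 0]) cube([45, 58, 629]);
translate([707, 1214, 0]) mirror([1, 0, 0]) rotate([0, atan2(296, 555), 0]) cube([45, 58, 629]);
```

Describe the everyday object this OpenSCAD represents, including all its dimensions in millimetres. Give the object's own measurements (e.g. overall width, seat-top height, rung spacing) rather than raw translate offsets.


A sawhorse. A 115×1387×86 mm beam (x, y, z) sits on two A-frame leg pairs. Each pair is two raked legs of 45×58 mm section (58 mm along y) splaying symmetrically in x. Each leg rises 555 mm vertically over 296 mm of horizontal reach and is 629 mm long along its own axis. Every leg's outer bottom edge rests on the floor and its outer top edge meets a bottom edge of the beam — the left legs (tilting toward +x) meet the beam's −x bottom edge, the right legs (their mirror images, tilting toward −x) meet its +x bottom edge — so the leg tops tuck under the beam, the beam's underside is 555 mm above the floor, and the feet are 707 mm apart outside-to-outside with the beam centred between them. The two leg pairs are set in 115 mm from either end of the beam.


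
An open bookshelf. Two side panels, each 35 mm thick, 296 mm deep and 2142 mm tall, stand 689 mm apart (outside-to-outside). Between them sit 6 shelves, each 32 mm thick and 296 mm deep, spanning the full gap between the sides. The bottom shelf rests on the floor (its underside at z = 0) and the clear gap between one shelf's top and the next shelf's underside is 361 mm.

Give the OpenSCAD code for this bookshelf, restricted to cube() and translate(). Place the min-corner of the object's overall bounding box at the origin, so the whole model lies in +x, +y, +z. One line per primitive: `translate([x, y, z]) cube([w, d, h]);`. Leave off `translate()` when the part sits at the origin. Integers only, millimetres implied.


cube([35, 296, 2142]);
translate([654, 0, 0]) cube([35, 296, 2142]);
translate([35, 0, 0]) cube([619, 296, 32]);
translate([35, 0, 393]) cube([619, 296, 32]);
translate([35, 0, 786]) cube([619, 296, 32]);
translate([35, 0, 1179]) cube([619, 296, 32]);
translate([35, 0, 1572]) cube([619, 296, 32]);
translate([35, 0, 1965]) cube([619, 296, 32]);


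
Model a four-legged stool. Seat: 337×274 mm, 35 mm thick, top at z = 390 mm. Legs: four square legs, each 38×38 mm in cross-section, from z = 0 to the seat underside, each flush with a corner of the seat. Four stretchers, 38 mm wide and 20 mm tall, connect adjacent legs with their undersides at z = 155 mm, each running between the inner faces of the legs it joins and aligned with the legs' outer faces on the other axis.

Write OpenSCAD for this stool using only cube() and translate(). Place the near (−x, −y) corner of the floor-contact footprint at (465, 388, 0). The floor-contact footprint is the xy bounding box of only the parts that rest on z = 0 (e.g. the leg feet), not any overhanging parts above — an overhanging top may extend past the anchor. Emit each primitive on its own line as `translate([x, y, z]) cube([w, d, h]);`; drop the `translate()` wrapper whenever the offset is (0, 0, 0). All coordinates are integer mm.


// leg_h = 390 - 35 = 355
// stretcher span = 337 - 2*38 = 261
translate([465, 388, 355]) cube([337, 274, 35]);
translate([465, 388, 0]) cube([38, 38, 355]);
translate([764, 388, 0]) cube([38, 38, 355]);
translate([465, 624, 0]) cube([38, 38, 355]);
translate([764, 624, 0]) cube([38, 38, 355]);
translate([503, 388, 155]) cube([261, 38, 20]);
translate([503, 624, 155]) cube([261, 38, 20]);
translate([465, 426, 155]) cube([38, 198, 20]);
translate([764, 426, 155]) cube([38, 198, 20]);


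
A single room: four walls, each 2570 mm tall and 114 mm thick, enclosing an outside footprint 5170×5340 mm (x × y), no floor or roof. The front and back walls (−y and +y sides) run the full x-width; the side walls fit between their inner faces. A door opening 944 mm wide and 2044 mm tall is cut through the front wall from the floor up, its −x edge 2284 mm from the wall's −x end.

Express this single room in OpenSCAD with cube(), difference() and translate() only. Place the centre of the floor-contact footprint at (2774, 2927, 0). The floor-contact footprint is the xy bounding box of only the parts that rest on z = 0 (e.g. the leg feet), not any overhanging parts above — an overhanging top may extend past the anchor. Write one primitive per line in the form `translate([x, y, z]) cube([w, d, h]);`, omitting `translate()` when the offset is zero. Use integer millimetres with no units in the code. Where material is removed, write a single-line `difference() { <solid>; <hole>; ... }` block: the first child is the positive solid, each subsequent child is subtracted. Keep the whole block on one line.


difference() { translate([189, 257, 0]) cube([5170, 114, 2570]); translate([2473, 257, 0]) cube([944, 114, 2044]); }
translate([189, 5483, 0]) cube([5170, 114, 2570]);
translate([189, 371, 0]) cube([114, 5112, 2570]);
translate([5245, 371, 0]) cube([114, 5112, 2570]);


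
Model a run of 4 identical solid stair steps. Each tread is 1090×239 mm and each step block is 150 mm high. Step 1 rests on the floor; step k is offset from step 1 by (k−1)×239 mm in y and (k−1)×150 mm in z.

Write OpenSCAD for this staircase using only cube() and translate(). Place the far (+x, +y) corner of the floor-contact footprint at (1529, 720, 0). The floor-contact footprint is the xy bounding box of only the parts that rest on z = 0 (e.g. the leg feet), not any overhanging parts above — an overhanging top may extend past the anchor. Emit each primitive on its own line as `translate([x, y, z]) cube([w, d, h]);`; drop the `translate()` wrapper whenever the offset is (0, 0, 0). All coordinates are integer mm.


translate([439, 481, 0]) cube([1090, 239, 150]);
translate([439, 720, 150]) cube([1090, 239, 150]);
translate([439, 959, 300]) cube([1090, 239, 150]);
translate([439, 1198, 450]) cube([1090, 239, 150]);


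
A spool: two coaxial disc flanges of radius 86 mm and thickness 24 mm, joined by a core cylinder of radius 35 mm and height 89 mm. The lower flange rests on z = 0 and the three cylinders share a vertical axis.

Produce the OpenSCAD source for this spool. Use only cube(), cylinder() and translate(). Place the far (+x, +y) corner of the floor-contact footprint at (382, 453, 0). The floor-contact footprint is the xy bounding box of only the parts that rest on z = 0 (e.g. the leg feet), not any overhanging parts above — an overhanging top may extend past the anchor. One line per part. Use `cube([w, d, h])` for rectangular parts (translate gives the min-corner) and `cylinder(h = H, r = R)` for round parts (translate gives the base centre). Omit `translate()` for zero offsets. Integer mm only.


translate([296, 367, 0]) cylinder(h = 24, r = 86);
translate([296, 367, 24]) cylinder(h = 89, r = 35);
translate([296, 367, 113]) cylinder(h = 24, r = 86);


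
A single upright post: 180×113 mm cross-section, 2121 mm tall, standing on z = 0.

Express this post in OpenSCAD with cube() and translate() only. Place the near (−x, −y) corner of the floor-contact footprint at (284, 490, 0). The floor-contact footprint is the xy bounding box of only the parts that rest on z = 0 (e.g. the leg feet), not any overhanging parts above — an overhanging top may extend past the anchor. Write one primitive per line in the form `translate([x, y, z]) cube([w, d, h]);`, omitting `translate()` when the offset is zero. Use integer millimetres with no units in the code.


translate([284, 490, 0]) cube([180, 113, 2121]);


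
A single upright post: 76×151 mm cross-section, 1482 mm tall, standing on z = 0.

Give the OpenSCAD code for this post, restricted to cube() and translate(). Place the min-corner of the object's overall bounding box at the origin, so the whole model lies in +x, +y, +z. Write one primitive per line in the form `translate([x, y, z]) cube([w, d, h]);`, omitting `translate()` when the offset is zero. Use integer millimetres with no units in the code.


cube([76, 151, 1482]);


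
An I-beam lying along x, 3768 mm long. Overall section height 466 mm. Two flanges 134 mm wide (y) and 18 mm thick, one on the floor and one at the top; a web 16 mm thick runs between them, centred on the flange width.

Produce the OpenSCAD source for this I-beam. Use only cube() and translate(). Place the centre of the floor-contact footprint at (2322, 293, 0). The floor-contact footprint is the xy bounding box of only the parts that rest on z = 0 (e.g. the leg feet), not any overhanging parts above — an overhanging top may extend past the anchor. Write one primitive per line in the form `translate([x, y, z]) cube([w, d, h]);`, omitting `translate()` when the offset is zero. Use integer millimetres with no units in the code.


translate([438, 226, 0]) cube([3768, 134, 18]);
translate([438, 285, 18]) cube([3768, 16, 430]);
translate([438, 226, 448]) cube([3768, 134, 18]);


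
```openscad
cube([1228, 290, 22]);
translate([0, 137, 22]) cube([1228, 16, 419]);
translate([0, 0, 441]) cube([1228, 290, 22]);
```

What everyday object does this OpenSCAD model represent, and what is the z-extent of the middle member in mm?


An I-beam. The web height is 419 mm.

Two wide flanges with a thin centred web — an I-beam. Overall 463 mm minus two 22 mm flanges gives a web of 463 − 2·22 = 419 mm.


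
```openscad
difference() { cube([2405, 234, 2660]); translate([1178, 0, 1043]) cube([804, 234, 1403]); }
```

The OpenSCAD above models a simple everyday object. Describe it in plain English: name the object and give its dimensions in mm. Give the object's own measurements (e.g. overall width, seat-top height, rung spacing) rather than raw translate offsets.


A wall 2405 mm long (x), 234 mm thick (y), 2660 mm tall, with a rectangular window opening cut through it. The opening is 804 mm wide and 1403 mm tall; its sill is at z = 1043 mm and its near (−x) edge is 1178 mm from the wall's −x end. The opening passes through the full wall thickness.


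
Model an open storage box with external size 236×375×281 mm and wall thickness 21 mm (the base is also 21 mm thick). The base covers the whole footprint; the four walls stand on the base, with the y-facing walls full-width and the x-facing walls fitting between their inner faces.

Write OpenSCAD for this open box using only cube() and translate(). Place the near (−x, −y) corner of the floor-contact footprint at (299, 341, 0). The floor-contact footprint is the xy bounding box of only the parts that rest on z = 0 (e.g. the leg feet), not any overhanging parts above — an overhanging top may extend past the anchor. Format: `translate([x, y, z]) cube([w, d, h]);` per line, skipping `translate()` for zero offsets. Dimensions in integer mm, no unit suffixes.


translate([299, 341, 0]) cube([236, 375, 21]);
translate([299, 341, 21]) cube([236, 21, 260]);
translate([299, 695, 21]) cube([236, 21, 260]);
translate([299, 362, 21]) cube([21, 333, 260]);
translate([514, 362, 21]) cube([21, 333, 260]);


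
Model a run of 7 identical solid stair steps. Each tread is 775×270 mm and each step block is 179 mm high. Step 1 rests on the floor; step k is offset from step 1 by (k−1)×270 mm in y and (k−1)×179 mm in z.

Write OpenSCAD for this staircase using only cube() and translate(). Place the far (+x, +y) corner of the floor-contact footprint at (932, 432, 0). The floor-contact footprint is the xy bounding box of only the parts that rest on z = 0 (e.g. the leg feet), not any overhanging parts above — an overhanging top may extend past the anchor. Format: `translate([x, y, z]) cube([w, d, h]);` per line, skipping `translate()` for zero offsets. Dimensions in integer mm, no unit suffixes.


translate([157, 162, 0]) cube([775, 270, 179]);
translate([157, 432, 179]) cube([775, 270, 179]);
translate([157, 702, 358]) cube([775, 270, 179]);
translate([157, 972, 537]) cube([775, 270, 179]);
translate([157, 1242, 716]) cube([775, 270, 179]);
translate([157, 1512, 895]) cube([775, 270, 179]);
translate([157, 1782, 1074]) cube([775, 270, 179]);


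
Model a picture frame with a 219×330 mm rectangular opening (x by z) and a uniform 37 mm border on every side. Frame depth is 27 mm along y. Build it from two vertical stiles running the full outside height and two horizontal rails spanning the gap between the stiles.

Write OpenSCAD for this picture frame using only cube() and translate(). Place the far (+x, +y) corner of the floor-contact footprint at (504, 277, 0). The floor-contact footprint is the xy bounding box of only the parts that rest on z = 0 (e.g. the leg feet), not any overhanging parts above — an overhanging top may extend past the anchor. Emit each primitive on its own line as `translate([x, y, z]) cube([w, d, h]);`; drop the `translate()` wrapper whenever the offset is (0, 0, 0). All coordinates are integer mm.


translate([211, 250, 0]) cube([37, 27, 404]);
translate([467, 250, 0]) cube([37, 27, 404]);
translate([248, 250, 0]) cube([219, 27, 37]);
translate([248, 250, 367]) cube([219, 27, 37]);


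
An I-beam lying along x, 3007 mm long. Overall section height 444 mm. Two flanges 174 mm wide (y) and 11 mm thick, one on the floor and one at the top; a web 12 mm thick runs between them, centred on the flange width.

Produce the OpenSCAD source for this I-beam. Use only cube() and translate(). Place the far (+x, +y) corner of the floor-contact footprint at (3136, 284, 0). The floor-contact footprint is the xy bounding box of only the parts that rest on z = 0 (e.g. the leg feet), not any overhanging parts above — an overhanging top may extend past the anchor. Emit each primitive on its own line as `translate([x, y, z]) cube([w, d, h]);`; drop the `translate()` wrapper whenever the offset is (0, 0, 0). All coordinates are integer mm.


translate([129, 110, 0]) cube([3007, 174, 11]);
translate([129, 191, 11]) cube([3007, 12, 422]);
translate([129, 110, 433]) cube([3007, 174, 11]);


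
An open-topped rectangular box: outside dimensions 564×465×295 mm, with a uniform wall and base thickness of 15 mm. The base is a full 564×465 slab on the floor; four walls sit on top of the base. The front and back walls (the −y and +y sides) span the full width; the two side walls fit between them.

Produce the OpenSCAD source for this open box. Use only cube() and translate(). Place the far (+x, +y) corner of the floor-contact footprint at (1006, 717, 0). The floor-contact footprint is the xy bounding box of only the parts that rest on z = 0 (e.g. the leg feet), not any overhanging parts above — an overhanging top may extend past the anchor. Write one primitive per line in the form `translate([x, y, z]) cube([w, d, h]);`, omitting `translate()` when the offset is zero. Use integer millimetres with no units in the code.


translate([442, 252, 0]) cube([564, 465, 15]);
translate([442, 252, 15]) cube([564, 15, 280]);
translate([442, 702, 15]) cube([564, 15, 280]);
translate([442, 267, 15]) cube([15, 435, 280]);
translate([991, 267, 15]) cube([15, 435, 280]);


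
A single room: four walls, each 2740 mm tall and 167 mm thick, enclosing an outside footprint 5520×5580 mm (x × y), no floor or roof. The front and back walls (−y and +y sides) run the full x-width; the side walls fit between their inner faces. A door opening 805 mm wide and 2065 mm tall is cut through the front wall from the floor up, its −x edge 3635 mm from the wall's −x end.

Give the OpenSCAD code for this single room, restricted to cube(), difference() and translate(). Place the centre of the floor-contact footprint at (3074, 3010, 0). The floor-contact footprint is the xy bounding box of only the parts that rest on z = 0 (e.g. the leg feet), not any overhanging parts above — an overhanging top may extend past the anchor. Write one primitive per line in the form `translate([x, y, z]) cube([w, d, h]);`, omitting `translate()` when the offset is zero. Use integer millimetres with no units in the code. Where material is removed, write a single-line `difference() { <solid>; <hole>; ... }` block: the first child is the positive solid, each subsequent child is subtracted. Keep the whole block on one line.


difference() { translate([314, 220, 0]) cube([5520, 167, 2740]); translate([3949, 220, 0]) cube([805, 167, 2065]); }
translate([314, 5633, 0]) cube([5520, 167, 2740]);
translate([314, 387, 0]) cube([167, 5246, 2740]);
translate([5667, 387, 0]) cube([167, 5246, 2740]);


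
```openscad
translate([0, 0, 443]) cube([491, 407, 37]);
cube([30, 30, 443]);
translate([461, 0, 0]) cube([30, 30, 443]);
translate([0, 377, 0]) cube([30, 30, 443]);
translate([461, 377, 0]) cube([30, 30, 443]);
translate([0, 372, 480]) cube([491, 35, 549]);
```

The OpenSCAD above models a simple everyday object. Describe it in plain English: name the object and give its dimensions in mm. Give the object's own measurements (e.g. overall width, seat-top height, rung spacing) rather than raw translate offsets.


A chair. The seat is a 491×407×37 mm slab with its top at z = 480 mm, on four 30×30 mm corner legs (flush with the seat edges, standing on z = 0). A flat backrest 35 mm thick, 549 mm tall, spans the full seat width and rises from the seat top along its +y edge, rear face flush with the rear of the seat.


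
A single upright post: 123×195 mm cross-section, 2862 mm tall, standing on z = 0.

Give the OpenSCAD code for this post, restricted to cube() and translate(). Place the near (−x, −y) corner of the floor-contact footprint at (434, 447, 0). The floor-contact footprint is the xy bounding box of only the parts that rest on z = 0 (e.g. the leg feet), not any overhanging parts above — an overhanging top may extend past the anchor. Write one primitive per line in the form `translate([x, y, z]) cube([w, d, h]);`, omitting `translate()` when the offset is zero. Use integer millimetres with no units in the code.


translate([434, 447, 0]) cube([123, 195, 2862]);


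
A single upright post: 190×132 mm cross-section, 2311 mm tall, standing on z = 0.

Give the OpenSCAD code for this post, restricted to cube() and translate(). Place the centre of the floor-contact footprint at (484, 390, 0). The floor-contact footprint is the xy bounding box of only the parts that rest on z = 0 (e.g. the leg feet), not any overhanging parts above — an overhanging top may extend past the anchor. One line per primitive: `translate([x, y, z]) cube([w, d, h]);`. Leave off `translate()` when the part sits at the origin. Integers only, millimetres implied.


translate([389, 324, 0]) cube([190, 132, 2311]);


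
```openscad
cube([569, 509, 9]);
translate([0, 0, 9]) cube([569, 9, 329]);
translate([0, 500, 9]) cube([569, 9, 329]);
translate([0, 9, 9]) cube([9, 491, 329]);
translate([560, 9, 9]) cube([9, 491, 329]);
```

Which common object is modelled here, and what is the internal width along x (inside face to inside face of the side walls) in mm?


An open box. The internal width is 551 mm.

A 569×509 base slab with four walls standing on it — an open box. The base is 569 mm wide and the walls are 9 mm thick, so the internal width is 569 − 2 × 9 = 551 mm.


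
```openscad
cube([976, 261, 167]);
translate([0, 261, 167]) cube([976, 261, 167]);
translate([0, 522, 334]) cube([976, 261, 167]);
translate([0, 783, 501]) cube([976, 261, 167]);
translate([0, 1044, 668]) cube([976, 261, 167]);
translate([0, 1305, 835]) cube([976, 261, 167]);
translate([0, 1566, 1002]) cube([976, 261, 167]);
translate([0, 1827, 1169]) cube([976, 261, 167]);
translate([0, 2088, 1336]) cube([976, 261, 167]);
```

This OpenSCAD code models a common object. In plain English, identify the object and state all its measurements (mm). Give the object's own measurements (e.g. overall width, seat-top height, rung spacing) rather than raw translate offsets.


A straight staircase of 9 solid steps. Each step is 976 mm wide (x), 261 mm deep (y, the going) and 167 mm tall (the rise). The first step rests on the floor; each subsequent step sits one going further in +y and one rise higher in +z, directly behind and above the previous step with no overlap.


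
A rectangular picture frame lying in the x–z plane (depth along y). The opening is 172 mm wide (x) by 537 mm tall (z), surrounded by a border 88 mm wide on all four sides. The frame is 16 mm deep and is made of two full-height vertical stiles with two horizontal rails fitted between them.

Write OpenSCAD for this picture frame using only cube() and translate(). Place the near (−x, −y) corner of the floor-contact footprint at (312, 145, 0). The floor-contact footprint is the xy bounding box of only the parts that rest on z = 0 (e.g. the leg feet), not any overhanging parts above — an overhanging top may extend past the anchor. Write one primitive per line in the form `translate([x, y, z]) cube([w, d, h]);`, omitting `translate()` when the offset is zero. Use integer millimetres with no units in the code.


translate([312, 145, 0]) cube([88, 16, 713]);
translate([572, 145, 0]) cube([88, 16, 713]);
translate([400, 145, 0]) cube([172, 16, 88]);
translate([400, 145, 625]) cube([172, 16, 88]);


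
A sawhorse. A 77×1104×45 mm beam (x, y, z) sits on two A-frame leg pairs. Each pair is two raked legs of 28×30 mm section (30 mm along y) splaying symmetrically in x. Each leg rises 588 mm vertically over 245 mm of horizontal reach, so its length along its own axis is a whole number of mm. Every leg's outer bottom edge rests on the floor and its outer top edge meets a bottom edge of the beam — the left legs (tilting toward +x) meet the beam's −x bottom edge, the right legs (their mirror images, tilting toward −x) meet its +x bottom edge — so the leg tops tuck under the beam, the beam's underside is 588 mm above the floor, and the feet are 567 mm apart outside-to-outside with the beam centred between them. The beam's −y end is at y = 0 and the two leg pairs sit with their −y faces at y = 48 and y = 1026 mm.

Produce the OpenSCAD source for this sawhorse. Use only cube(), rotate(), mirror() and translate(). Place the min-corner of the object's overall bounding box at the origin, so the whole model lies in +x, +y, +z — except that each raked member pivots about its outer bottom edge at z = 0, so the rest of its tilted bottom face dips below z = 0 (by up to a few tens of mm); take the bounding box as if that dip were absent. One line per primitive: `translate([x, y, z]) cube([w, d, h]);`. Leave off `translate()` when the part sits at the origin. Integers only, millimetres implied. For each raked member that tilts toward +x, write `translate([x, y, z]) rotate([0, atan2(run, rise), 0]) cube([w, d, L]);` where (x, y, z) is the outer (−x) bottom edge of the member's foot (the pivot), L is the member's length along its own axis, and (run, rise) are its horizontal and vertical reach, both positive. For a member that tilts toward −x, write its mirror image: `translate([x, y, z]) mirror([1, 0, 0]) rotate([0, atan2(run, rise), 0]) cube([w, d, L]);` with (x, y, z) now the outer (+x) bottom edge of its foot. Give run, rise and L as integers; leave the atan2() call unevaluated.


translate([245, 0, 588]) cube([77, 1104, 45]);
translate([0, 48, 0]) rotate([0, atan2(245, 588), 0]) cube([28, 30, 637]);
translate([567, 48, 0]) mirror([1, 0, 0]) rotate([0, atan2(245, 588), 0]) cube([28, 30, 637]);
translate([0, 1026, 0]) rotate([0, atan2(245, 588), 0]) cube([28, 30, 637]);
translate([567, 1026, 0]) mirror([1, 0, 0]) rotate([0, atan2(245, 588), 0]) cube([28, 30, 637]);


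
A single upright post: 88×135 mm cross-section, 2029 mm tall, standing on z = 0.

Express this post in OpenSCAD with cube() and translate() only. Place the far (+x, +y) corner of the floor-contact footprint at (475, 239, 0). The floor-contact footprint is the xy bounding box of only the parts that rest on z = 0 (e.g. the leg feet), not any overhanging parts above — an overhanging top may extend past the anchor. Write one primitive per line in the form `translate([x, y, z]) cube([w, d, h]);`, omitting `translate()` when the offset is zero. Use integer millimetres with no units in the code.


translate([387, 104, 0]) cube([88, 135, 2029]);


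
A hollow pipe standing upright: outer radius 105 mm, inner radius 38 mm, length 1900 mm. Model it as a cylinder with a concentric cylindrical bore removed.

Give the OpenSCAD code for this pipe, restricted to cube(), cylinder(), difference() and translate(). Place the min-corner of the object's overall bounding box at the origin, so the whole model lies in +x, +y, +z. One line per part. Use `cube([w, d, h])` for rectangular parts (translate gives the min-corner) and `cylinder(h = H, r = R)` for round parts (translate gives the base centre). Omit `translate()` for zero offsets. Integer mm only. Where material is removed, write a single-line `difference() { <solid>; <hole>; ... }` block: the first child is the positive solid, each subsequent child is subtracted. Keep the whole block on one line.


difference() { translate([105, 105, 0]) cylinder(h = 1900, r = 105); translate([105, 105, 0]) cylinder(h = 1900, r = 38); }


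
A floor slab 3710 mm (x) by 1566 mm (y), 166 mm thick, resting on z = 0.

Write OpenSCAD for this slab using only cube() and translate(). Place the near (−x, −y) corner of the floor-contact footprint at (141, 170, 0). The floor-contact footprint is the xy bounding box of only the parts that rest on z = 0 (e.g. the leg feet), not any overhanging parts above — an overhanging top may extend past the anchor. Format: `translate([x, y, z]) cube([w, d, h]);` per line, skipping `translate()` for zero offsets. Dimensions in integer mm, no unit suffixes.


translate([141, 170, 0]) cube([3710, 1566, 166]);


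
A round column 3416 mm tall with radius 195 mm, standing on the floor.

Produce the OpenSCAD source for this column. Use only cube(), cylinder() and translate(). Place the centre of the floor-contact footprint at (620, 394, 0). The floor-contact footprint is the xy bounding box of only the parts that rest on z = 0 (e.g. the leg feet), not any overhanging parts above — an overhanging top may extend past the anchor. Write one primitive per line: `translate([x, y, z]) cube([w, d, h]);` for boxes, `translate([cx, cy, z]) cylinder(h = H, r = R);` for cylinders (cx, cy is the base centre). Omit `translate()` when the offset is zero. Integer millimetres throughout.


translate([620, 394, 0]) cylinder(h = 3416, r = 195);


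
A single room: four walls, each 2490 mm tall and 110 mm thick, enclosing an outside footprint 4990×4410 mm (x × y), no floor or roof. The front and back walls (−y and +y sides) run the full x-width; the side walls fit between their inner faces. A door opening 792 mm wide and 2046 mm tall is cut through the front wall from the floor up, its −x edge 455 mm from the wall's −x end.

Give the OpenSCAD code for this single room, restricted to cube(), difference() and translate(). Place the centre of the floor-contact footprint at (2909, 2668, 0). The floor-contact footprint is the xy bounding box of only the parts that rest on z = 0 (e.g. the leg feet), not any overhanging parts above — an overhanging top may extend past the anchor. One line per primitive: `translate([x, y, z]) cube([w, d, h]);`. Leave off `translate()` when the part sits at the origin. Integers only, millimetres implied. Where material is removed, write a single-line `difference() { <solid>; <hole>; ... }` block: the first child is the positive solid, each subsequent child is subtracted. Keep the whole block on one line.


difference() { translate([414, 463, 0]) cube([4990, 110, 2490]); translate([869, 463, 0]) cube([792, 110, 2046]); }
translate([414, 4763, 0]) cube([4990, 110, 2490]);
translate([414, 573, 0]) cube([110, 4190, 2490]);
translate([5294, 573, 0]) cube([110, 4190, 2490]);


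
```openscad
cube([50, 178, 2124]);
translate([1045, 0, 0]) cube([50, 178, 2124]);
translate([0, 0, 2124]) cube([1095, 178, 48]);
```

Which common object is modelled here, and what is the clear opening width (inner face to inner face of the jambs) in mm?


A door frame. The clear opening width is 995 mm.

Two 2124 mm tall posts with a header on top — a door frame. The left jamb is 50 mm wide at x = 0; the right jamb starts at x = 1045. The clear opening is 1045 − 50 = 995 mm.


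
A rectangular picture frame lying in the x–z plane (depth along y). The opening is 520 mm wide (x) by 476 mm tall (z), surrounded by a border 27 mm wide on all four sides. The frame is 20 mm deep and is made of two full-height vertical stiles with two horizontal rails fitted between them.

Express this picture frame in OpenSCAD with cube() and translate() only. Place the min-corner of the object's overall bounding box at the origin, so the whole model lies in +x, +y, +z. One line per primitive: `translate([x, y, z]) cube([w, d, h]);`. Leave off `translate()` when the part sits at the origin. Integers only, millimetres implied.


cube([27, 20, 530]);
translate([547, 0, 0]) cube([27, 20, 530]);
translate([27, 0, 0]) cube([520, 20, 27]);
translate([27, 0, 503]) cube([520, 20, 27]);


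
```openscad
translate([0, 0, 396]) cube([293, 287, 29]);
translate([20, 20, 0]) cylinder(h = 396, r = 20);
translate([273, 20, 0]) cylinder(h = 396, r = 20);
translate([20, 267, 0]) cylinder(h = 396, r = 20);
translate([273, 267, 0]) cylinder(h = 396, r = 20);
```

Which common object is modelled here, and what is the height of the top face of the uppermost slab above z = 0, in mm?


A stool. The seat height is 425 mm.

A 293×287×29 slab at z = 396 on four corner cylinders — a stool. The seat top is 396 + 29 = 425 mm.


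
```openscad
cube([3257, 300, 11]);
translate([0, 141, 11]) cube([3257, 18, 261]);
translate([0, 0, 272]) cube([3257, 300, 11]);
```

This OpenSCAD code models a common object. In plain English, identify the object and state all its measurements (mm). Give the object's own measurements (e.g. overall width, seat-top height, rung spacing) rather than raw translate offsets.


An I-beam lying along x, 3257 mm long. Overall section height 283 mm. Two flanges 300 mm wide (y) and 11 mm thick, one on the floor and one at the top; a web 18 mm thick runs between them, centred on the flange width.


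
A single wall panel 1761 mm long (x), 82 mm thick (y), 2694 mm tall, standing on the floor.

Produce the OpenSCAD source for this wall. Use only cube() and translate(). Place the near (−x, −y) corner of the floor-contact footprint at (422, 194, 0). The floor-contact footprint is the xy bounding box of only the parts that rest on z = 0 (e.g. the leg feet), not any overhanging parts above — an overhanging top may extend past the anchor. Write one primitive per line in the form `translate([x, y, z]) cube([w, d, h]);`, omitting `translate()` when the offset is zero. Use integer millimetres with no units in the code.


translate([422, 194, 0]) cube([1761, 82, 2694]);
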